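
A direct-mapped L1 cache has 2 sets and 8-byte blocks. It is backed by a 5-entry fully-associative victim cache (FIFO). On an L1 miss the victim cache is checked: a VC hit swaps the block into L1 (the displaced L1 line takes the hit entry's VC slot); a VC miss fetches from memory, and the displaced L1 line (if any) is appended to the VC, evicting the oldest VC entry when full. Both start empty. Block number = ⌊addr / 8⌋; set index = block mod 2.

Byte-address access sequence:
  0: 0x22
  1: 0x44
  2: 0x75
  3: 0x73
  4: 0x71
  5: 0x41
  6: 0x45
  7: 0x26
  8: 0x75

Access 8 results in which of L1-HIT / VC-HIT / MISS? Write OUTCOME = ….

OUTCOME = VC-HIT

  [0] addr=0x22 blk=4 s=0: MISS | VC []
  [1] addr=0x44 blk=8 s=0: MISS | VC [4]
  [2] addr=0x75 blk=14 s=0: MISS | VC [4, 8]
  [3] addr=0x73 blk=14 s=0: L1-HIT | VC [4, 8]
  [4] addr=0x71 blk=14 s=0: L1-HIT | VC [4, 8]
  [5] addr=0x41 blk=8 s=0: VC-HIT | VC [4, 14]
  [6] addr=0x45 blk=8 s=0: L1-HIT | VC [4, 14]
  [7] addr=0x26 blk=4 s=0: VC-HIT | VC [8, 14]
  [8] addr=0x75 blk=14 s=0: VC-HIT | VC [8, 4]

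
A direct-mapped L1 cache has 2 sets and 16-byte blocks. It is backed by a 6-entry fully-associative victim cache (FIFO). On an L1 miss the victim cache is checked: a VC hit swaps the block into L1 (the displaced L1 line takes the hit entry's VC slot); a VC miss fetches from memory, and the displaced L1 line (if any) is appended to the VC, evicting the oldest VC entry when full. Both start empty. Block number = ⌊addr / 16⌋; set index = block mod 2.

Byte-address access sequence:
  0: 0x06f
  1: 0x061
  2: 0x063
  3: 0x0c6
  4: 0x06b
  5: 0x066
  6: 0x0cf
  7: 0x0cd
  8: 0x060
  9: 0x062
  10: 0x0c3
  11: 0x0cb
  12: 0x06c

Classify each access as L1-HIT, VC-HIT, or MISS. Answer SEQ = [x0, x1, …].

#0 0x6f→b6/s0 MISS; vc=[]
#1 0x61→b6/s0 L1-HIT; vc=[]
#2 0x63→b6/s0 L1-HIT; vc=[]
#3 0xc6→b12/s0 MISS; vc=[6]
#4 0x6b→b6/s0 VC-HIT; vc=[12]
#5 0x66→b6/s0 L1-HIT; vc=[12]
#6 0xcf→b12/s0 VC-HIT; vc=[6]
#7 0xcd→b12/s0 L1-HIT; vc=[6]
#8 0x60→b6/s0 VC-HIT; vc=[12]
#9 0x62→b6/s0 L1-HIT; vc=[12]
#10 0xc3→b12/s0 VC-HIT; vc=[6]
#11 0xcb→b12/s0 L1-HIT; vc=[6]
#12 0x6c→b6/s0 VC-HIT; vc=[12]

SEQ = [MISS, L1-HIT, L1-HIT, MISS, VC-HIT, L1-HIT, VC-HIT, L1-HIT, VC-HIT, L1-HIT, VC-HIT, L1-HIT, VC-HIT]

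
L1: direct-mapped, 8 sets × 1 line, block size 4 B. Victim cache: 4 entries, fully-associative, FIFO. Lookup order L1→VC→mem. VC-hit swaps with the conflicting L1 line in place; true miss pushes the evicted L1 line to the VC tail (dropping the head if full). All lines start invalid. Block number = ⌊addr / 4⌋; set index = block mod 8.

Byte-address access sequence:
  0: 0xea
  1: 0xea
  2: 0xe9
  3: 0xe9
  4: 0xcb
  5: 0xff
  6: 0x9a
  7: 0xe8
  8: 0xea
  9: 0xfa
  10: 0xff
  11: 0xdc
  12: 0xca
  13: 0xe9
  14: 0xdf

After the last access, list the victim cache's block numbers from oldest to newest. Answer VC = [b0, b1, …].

VC = [50, 38, 63]

  [0] addr=0xea blk=58 s=2: MISS | VC []
  [1] addr=0xea blk=58 s=2: L1-HIT | VC []
  [2] addr=0xe9 blk=58 s=2: L1-HIT | VC []
  [3] addr=0xe9 blk=58 s=2: L1-HIT | VC []
  [4] addr=0xcb blk=50 s=2: MISS | VC [58]
  [5] addr=0xff blk=63 s=7: MISS | VC [58]
  [6] addr=0x9a blk=38 s=6: MISS | VC [58]
  [7] addr=0xe8 blk=58 s=2: VC-HIT | VC [50]
  [8] addr=0xea blk=58 s=2: L1-HIT | VC [50]
  [9] addr=0xfa blk=62 s=6: MISS | VC [50, 38]
  [10] addr=0xff blk=63 s=7: L1-HIT | VC [50, 38]
  [11] addr=0xdc blk=55 s=7: MISS | VC [50, 38, 63]
  [12] addr=0xca blk=50 s=2: VC-HIT | VC [58, 38, 63]
  [13] addr=0xe9 blk=58 s=2: VC-HIT | VC [50, 38, 63]
  [14] addr=0xdf blk=55 s=7: L1-HIT | VC [50, 38, 63]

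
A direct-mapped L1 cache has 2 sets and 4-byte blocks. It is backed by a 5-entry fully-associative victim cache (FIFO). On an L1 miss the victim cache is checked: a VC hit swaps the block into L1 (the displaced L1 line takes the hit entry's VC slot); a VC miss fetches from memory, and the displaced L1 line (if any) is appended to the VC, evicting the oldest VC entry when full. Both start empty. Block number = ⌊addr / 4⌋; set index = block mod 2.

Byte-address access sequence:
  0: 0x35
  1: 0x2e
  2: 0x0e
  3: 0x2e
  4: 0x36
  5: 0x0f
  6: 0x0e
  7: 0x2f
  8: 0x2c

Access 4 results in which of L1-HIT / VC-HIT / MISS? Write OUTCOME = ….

#0 0x35→b13/s1 MISS; vc=[]
#1 0x2e→b11/s1 MISS; vc=[13]
#2 0xe→b3/s1 MISS; vc=[13,11]
#3 0x2e→b11/s1 VC-HIT; vc=[13,3]
#4 0x36→b13/s1 VC-HIT; vc=[11,3]
#5 0xf→b3/s1 VC-HIT; vc=[11,13]
#6 0xe→b3/s1 L1-HIT; vc=[11,13]
#7 0x2f→b11/s1 VC-HIT; vc=[3,13]
#8 0x2c→b11/s1 L1-HIT; vc=[3,13]

OUTCOME = VC-HIT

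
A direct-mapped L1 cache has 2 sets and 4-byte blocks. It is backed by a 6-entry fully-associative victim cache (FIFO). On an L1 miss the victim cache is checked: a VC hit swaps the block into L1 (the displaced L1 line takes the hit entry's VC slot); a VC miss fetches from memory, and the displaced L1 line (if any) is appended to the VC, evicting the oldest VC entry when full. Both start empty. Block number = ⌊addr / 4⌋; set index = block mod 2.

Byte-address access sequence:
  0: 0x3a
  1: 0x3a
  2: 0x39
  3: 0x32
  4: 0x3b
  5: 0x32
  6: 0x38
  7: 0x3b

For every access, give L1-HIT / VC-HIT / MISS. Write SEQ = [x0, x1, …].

  [0] addr=0x3a blk=14 s=0: MISS | VC []
  [1] addr=0x3a blk=14 s=0: L1-HIT | VC []
  [2] addr=0x39 blk=14 s=0: L1-HIT | VC []
  [3] addr=0x32 blk=12 s=0: MISS | VC [14]
  [4] addr=0x3b blk=14 s=0: VC-HIT | VC [12]
  [5] addr=0x32 blk=12 s=0: VC-HIT | VC [14]
  [6] addr=0x38 blk=14 s=0: VC-HIT | VC [12]
  [7] addr=0x3b blk=14 s=0: L1-HIT | VC [12]

SEQ = [MISS, L1-HIT, L1-HIT, MISS, VC-HIT, VC-HIT, VC-HIT, L1-HIT]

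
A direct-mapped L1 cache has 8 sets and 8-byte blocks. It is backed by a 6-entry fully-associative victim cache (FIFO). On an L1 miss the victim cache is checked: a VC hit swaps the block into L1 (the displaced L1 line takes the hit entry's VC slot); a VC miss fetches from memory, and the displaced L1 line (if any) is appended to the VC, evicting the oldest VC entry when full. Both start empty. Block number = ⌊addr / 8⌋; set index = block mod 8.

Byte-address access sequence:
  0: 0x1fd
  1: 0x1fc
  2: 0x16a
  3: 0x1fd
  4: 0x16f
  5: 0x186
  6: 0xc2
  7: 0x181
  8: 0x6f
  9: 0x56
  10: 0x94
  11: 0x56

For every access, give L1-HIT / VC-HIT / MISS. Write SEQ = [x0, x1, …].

SEQ = [MISS, L1-HIT, MISS, L1-HIT, L1-HIT, MISS, MISS, VC-HIT, MISS, MISS, MISS, VC-HIT]

#0 0x1fd→b63/s7 MISS; vc=[]
#1 0x1fc→b63/s7 L1-HIT; vc=[]
#2 0x16a→b45/s5 MISS; vc=[]
#3 0x1fd→b63/s7 L1-HIT; vc=[]
#4 0x16f→b45/s5 L1-HIT; vc=[]
#5 0x186→b48/s0 MISS; vc=[]
#6 0xc2→b24/s0 MISS; vc=[48]
#7 0x181→b48/s0 VC-HIT; vc=[24]
#8 0x6f→b13/s5 MISS; vc=[24,45]
#9 0x56→b10/s2 MISS; vc=[24,45]
#10 0x94→b18/s2 MISS; vc=[24,45,10]
#11 0x56→b10/s2 VC-HIT; vc=[24,45,18]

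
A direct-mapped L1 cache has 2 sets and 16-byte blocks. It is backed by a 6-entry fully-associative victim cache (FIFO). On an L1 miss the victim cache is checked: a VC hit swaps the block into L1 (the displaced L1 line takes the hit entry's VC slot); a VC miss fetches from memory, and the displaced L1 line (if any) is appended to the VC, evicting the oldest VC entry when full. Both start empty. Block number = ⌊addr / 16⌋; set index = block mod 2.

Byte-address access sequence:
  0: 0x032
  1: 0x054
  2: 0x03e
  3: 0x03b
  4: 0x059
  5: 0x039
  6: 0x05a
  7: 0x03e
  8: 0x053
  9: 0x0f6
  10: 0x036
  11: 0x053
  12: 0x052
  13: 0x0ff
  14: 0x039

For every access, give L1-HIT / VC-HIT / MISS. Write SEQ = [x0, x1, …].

SEQ = [MISS, MISS, VC-HIT, L1-HIT, VC-HIT, VC-HIT, VC-HIT, VC-HIT, VC-HIT, MISS, VC-HIT, VC-HIT, L1-HIT, VC-HIT, VC-HIT]

0: 0x32 (blk 3, set 1) → MISS  vc=[]
1: 0x54 (blk 5, set 1) → MISS  vc=[3]
2: 0x3e (blk 3, set 1) → VC-HIT  vc=[5]
3: 0x3b (blk 3, set 1) → L1-HIT  vc=[5]
4: 0x59 (blk 5, set 1) → VC-HIT  vc=[3]
5: 0x39 (blk 3, set 1) → VC-HIT  vc=[5]
6: 0x5a (blk 5, set 1) → VC-HIT  vc=[3]
7: 0x3e (blk 3, set 1) → VC-HIT  vc=[5]
8: 0x53 (blk 5, set 1) → VC-HIT  vc=[3]
9: 0xf6 (blk 15, set 1) → MISS  vc=[3, 5]
10: 0x36 (blk 3, set 1) → VC-HIT  vc=[15, 5]
11: 0x53 (blk 5, set 1) → VC-HIT  vc=[15, 3]
12: 0x52 (blk 5, set 1) → L1-HIT  vc=[15, 3]
13: 0xff (blk 15, set 1) → VC-HIT  vc=[5, 3]
14: 0x39 (blk 3, set 1) → VC-HIT  vc=[5, 15]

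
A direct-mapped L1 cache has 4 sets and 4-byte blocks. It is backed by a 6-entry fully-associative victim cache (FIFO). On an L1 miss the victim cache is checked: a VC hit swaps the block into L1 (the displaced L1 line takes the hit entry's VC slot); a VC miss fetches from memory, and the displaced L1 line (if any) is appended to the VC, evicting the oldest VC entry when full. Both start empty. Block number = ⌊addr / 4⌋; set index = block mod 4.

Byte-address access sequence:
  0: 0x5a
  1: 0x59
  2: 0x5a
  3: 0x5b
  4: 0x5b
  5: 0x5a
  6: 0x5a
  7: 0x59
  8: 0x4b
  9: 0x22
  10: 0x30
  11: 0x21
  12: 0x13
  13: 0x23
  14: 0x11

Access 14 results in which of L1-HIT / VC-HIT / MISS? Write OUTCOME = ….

0: 0x5a (blk 22, set 2) → MISS  vc=[]
1: 0x59 (blk 22, set 2) → L1-HIT  vc=[]
2: 0x5a (blk 22, set 2) → L1-HIT  vc=[]
3: 0x5b (blk 22, set 2) → L1-HIT  vc=[]
4: 0x5b (blk 22, set 2) → L1-HIT  vc=[]
5: 0x5a (blk 22, set 2) → L1-HIT  vc=[]
6: 0x5a (blk 22, set 2) → L1-HIT  vc=[]
7: 0x59 (blk 22, set 2) → L1-HIT  vc=[]
8: 0x4b (blk 18, set 2) → MISS  vc=[22]
9: 0x22 (blk 8, set 0) → MISS  vc=[22]
10: 0x30 (blk 12, set 0) → MISS  vc=[22, 8]
11: 0x21 (blk 8, set 0) → VC-HIT  vc=[22, 12]
12: 0x13 (blk 4, set 0) → MISS  vc=[22, 12, 8]
13: 0x23 (blk 8, set 0) → VC-HIT  vc=[22, 12, 4]
14: 0x11 (blk 4, set 0) → VC-HIT  vc=[22, 12, 8]

OUTCOME = VC-HIT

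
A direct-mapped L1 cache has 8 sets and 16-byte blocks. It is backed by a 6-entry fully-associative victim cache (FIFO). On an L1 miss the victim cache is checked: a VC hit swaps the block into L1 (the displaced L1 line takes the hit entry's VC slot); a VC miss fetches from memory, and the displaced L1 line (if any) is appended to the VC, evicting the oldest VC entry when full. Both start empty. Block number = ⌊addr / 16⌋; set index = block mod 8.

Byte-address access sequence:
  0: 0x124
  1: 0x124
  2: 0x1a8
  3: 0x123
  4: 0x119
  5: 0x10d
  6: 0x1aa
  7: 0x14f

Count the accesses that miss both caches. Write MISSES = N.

MISSES = 5

#0 0x124→b18/s2 MISS; vc=[]
#1 0x124→b18/s2 L1-HIT; vc=[]
#2 0x1a8→b26/s2 MISS; vc=[18]
#3 0x123→b18/s2 VC-HIT; vc=[26]
#4 0x119→b17/s1 MISS; vc=[26]
#5 0x10d→b16/s0 MISS; vc=[26]
#6 0x1aa→b26/s2 VC-HIT; vc=[18]
#7 0x14f→b20/s4 MISS; vc=[18]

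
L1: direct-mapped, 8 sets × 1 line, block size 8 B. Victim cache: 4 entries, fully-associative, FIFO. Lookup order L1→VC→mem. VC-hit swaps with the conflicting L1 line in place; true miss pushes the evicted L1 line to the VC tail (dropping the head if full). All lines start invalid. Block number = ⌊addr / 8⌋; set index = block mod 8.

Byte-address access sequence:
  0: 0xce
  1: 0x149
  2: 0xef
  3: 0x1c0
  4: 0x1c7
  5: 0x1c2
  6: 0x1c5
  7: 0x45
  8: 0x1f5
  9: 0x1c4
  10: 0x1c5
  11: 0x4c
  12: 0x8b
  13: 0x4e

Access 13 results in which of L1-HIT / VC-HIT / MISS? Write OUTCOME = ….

0: 0xce (blk 25, set 1) → MISS  vc=[]
1: 0x149 (blk 41, set 1) → MISS  vc=[25]
2: 0xef (blk 29, set 5) → MISS  vc=[25]
3: 0x1c0 (blk 56, set 0) → MISS  vc=[25]
4: 0x1c7 (blk 56, set 0) → L1-HIT  vc=[25]
5: 0x1c2 (blk 56, set 0) → L1-HIT  vc=[25]
6: 0x1c5 (blk 56, set 0) → L1-HIT  vc=[25]
7: 0x45 (blk 8, set 0) → MISS  vc=[25, 56]
8: 0x1f5 (blk 62, set 6) → MISS  vc=[25, 56]
9: 0x1c4 (blk 56, set 0) → VC-HIT  vc=[25, 8]
10: 0x1c5 (blk 56, set 0) → L1-HIT  vc=[25, 8]
11: 0x4c (blk 9, set 1) → MISS  vc=[25, 8, 41]
12: 0x8b (blk 17, set 1) → MISS  vc=[25, 8, 41, 9]
13: 0x4e (blk 9, set 1) → VC-HIT  vc=[25, 8, 41, 17]

OUTCOME = VC-HIT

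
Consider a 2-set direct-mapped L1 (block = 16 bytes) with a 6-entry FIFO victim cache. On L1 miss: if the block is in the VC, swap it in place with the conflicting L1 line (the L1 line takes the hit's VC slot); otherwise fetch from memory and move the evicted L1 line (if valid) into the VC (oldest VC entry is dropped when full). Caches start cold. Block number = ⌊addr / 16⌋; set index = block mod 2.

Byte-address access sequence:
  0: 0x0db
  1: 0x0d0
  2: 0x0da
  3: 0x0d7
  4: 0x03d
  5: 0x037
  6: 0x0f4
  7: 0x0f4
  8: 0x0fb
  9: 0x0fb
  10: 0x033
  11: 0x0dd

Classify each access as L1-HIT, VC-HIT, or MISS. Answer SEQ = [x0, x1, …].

  [0] addr=0xdb blk=13 s=1: MISS | VC []
  [1] addr=0xd0 blk=13 s=1: L1-HIT | VC []
  [2] addr=0xda blk=13 s=1: L1-HIT | VC []
  [3] addr=0xd7 blk=13 s=1: L1-HIT | VC []
  [4] addr=0x3d blk=3 s=1: MISS | VC [13]
  [5] addr=0x37 blk=3 s=1: L1-HIT | VC [13]
  [6] addr=0xf4 blk=15 s=1: MISS | VC [13, 3]
  [7] addr=0xf4 blk=15 s=1: L1-HIT | VC [13, 3]
  [8] addr=0xfb blk=15 s=1: L1-HIT | VC [13, 3]
  [9] addr=0xfb blk=15 s=1: L1-HIT | VC [13, 3]
  [10] addr=0x33 blk=3 s=1: VC-HIT | VC [13, 15]
  [11] addr=0xdd blk=13 s=1: VC-HIT | VC [3, 15]

SEQ = [MISS, L1-HIT, L1-HIT, L1-HIT, MISS, L1-HIT, MISS, L1-HIT, L1-HIT, L1-HIT, VC-HIT, VC-HIT]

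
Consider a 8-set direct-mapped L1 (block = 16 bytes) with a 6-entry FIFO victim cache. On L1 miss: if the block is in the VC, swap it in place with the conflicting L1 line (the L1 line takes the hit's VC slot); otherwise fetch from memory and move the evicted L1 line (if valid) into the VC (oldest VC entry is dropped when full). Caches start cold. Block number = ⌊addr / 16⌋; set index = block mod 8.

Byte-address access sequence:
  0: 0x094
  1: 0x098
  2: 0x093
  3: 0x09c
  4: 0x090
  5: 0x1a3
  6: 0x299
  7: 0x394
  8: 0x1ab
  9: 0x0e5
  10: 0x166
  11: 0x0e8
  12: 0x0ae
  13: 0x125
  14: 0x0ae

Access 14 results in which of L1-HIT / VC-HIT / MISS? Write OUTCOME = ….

OUTCOME = VC-HIT

0: 0x94 (blk 9, set 1) → MISS  vc=[]
1: 0x98 (blk 9, set 1) → L1-HIT  vc=[]
2: 0x93 (blk 9, set 1) → L1-HIT  vc=[]
3: 0x9c (blk 9, set 1) → L1-HIT  vc=[]
4: 0x90 (blk 9, set 1) → L1-HIT  vc=[]
5: 0x1a3 (blk 26, set 2) → MISS  vc=[]
6: 0x299 (blk 41, set 1) → MISS  vc=[9]
7: 0x394 (blk 57, set 1) → MISS  vc=[9, 41]
8: 0x1ab (blk 26, set 2) → L1-HIT  vc=[9, 41]
9: 0xe5 (blk 14, set 6) → MISS  vc=[9, 41]
10: 0x166 (blk 22, set 6) → MISS  vc=[9, 41, 14]
11: 0xe8 (blk 14, set 6) → VC-HIT  vc=[9, 41, 22]
12: 0xae (blk 10, set 2) → MISS  vc=[9, 41, 22, 26]
13: 0x125 (blk 18, set 2) → MISS  vc=[9, 41, 22, 26, 10]
14: 0xae (blk 10, set 2) → VC-HIT  vc=[9, 41, 22, 26, 18]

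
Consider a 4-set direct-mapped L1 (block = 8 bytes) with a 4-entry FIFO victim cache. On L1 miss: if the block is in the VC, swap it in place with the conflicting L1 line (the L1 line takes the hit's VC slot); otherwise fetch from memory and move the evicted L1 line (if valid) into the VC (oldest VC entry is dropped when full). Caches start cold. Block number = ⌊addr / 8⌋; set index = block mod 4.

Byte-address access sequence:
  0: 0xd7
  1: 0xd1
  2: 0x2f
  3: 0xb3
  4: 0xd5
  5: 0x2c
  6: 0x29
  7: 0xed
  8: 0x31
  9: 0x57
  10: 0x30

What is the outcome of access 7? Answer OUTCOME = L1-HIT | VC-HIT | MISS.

#0 0xd7→b26/s2 MISS; vc=[]
#1 0xd1→b26/s2 L1-HIT; vc=[]
#2 0x2f→b5/s1 MISS; vc=[]
#3 0xb3→b22/s2 MISS; vc=[26]
#4 0xd5→b26/s2 VC-HIT; vc=[22]
#5 0x2c→b5/s1 L1-HIT; vc=[22]
#6 0x29→b5/s1 L1-HIT; vc=[22]
#7 0xed→b29/s1 MISS; vc=[22,5]
#8 0x31→b6/s2 MISS; vc=[22,5,26]
#9 0x57→b10/s2 MISS; vc=[22,5,26,6]
#10 0x30→b6/s2 VC-HIT; vc=[22,5,26,10]

OUTCOME = MISS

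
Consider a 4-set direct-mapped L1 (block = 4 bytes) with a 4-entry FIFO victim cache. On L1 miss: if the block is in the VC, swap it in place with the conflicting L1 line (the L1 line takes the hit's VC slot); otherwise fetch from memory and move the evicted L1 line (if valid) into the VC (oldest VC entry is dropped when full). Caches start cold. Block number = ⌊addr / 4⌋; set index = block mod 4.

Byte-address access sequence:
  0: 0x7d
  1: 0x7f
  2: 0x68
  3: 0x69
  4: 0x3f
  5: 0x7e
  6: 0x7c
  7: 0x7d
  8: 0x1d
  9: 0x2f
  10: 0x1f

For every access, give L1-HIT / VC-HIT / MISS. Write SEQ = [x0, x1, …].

#0 0x7d→b31/s3 MISS; vc=[]
#1 0x7f→b31/s3 L1-HIT; vc=[]
#2 0x68→b26/s2 MISS; vc=[]
#3 0x69→b26/s2 L1-HIT; vc=[]
#4 0x3f→b15/s3 MISS; vc=[31]
#5 0x7e→b31/s3 VC-HIT; vc=[15]
#6 0x7c→b31/s3 L1-HIT; vc=[15]
#7 0x7d→b31/s3 L1-HIT; vc=[15]
#8 0x1d→b7/s3 MISS; vc=[15,31]
#9 0x2f→b11/s3 MISS; vc=[15,31,7]
#10 0x1f→b7/s3 VC-HIT; vc=[15,31,11]

SEQ = [MISS, L1-HIT, MISS, L1-HIT, MISS, VC-HIT, L1-HIT, L1-HIT, MISS, MISS, VC-HIT]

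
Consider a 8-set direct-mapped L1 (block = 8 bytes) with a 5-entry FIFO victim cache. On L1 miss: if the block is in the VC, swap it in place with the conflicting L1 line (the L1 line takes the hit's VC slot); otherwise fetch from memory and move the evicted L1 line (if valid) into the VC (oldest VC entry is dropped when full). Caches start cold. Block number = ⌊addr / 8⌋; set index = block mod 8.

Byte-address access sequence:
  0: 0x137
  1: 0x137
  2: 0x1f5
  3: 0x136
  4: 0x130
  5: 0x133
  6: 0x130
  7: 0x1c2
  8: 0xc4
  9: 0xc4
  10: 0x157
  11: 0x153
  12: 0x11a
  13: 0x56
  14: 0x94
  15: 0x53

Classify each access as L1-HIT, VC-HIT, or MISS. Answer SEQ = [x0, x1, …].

SEQ = [MISS, L1-HIT, MISS, VC-HIT, L1-HIT, L1-HIT, L1-HIT, MISS, MISS, L1-HIT, MISS, L1-HIT, MISS, MISS, MISS, VC-HIT]

0: 0x137 (blk 38, set 6) → MISS  vc=[]
1: 0x137 (blk 38, set 6) → L1-HIT  vc=[]
2: 0x1f5 (blk 62, set 6) → MISS  vc=[38]
3: 0x136 (blk 38, set 6) → VC-HIT  vc=[62]
4: 0x130 (blk 38, set 6) → L1-HIT  vc=[62]
5: 0x133 (blk 38, set 6) → L1-HIT  vc=[62]
6: 0x130 (blk 38, set 6) → L1-HIT  vc=[62]
7: 0x1c2 (blk 56, set 0) → MISS  vc=[62]
8: 0xc4 (blk 24, set 0) → MISS  vc=[62, 56]
9: 0xc4 (blk 24, set 0) → L1-HIT  vc=[62, 56]
10: 0x157 (blk 42, set 2) → MISS  vc=[62, 56]
11: 0x153 (blk 42, set 2) → L1-HIT  vc=[62, 56]
12: 0x11a (blk 35, set 3) → MISS  vc=[62, 56]
13: 0x56 (blk 10, set 2) → MISS  vc=[62, 56, 42]
14: 0x94 (blk 18, set 2) → MISS  vc=[62, 56, 42, 10]
15: 0x53 (blk 10, set 2) → VC-HIT  vc=[62, 56, 42, 18]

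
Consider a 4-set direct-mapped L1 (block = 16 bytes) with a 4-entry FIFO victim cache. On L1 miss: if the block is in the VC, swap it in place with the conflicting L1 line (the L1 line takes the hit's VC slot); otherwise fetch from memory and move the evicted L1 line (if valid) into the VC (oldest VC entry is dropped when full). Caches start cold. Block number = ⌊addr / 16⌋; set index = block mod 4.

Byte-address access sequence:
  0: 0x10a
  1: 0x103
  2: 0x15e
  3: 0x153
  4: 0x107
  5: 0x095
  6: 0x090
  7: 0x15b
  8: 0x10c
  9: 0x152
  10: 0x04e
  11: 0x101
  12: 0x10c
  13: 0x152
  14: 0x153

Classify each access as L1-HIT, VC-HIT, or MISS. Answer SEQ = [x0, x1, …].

#0 0x10a→b16/s0 MISS; vc=[]
#1 0x103→b16/s0 L1-HIT; vc=[]
#2 0x15e→b21/s1 MISS; vc=[]
#3 0x153→b21/s1 L1-HIT; vc=[]
#4 0x107→b16/s0 L1-HIT; vc=[]
#5 0x95→b9/s1 MISS; vc=[21]
#6 0x90→b9/s1 L1-HIT; vc=[21]
#7 0x15b→b21/s1 VC-HIT; vc=[9]
#8 0x10c→b16/s0 L1-HIT; vc=[9]
#9 0x152→b21/s1 L1-HIT; vc=[9]
#10 0x4e→b4/s0 MISS; vc=[9,16]
#11 0x101→b16/s0 VC-HIT; vc=[9,4]
#12 0x10c→b16/s0 L1-HIT; vc=[9,4]
#13 0x152→b21/s1 L1-HIT; vc=[9,4]
#14 0x153→b21/s1 L1-HIT; vc=[9,4]

SEQ = [MISS, L1-HIT, MISS, L1-HIT, L1-HIT, MISS, L1-HIT, VC-HIT, L1-HIT, L1-HIT, MISS, VC-HIT, L1-HIT, L1-HIT, L1-HIT]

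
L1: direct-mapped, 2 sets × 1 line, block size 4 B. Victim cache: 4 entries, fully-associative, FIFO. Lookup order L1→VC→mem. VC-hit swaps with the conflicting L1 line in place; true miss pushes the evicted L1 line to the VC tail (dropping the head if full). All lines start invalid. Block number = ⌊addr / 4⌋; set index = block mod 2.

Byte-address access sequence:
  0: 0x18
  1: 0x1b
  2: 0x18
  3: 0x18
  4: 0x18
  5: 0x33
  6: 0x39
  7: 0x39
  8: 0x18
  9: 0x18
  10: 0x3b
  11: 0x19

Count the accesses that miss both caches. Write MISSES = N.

  [0] addr=0x18 blk=6 s=0: MISS | VC []
  [1] addr=0x1b blk=6 s=0: L1-HIT | VC []
  [2] addr=0x18 blk=6 s=0: L1-HIT | VC []
  [3] addr=0x18 blk=6 s=0: L1-HIT | VC []
  [4] addr=0x18 blk=6 s=0: L1-HIT | VC []
  [5] addr=0x33 blk=12 s=0: MISS | VC [6]
  [6] addr=0x39 blk=14 s=0: MISS | VC [6, 12]
  [7] addr=0x39 blk=14 s=0: L1-HIT | VC [6, 12]
  [8] addr=0x18 blk=6 s=0: VC-HIT | VC [14, 12]
  [9] addr=0x18 blk=6 s=0: L1-HIT | VC [14, 12]
  [10] addr=0x3b blk=14 s=0: VC-HIT | VC [6, 12]
  [11] addr=0x19 blk=6 s=0: VC-HIT | VC [14, 12]

MISSES = 3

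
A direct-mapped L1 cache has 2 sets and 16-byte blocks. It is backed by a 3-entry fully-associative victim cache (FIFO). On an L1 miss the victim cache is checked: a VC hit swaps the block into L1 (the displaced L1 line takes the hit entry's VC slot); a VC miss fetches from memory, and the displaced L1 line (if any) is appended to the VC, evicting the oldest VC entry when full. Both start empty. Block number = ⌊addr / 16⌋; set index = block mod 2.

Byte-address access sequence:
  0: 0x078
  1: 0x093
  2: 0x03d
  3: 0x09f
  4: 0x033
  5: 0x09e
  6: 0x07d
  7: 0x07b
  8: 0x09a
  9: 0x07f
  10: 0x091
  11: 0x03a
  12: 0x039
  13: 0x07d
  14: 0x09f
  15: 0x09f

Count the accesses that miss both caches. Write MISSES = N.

MISSES = 3

  [0] addr=0x78 blk=7 s=1: MISS | VC []
  [1] addr=0x93 blk=9 s=1: MISS | VC [7]
  [2] addr=0x3d blk=3 s=1: MISS | VC [7, 9]
  [3] addr=0x9f blk=9 s=1: VC-HIT | VC [7, 3]
  [4] addr=0x33 blk=3 s=1: VC-HIT | VC [7, 9]
  [5] addr=0x9e blk=9 s=1: VC-HIT | VC [7, 3]
  [6] addr=0x7d blk=7 s=1: VC-HIT | VC [9, 3]
  [7] addr=0x7b blk=7 s=1: L1-HIT | VC [9, 3]
  [8] addr=0x9a blk=9 s=1: VC-HIT | VC [7, 3]
  [9] addr=0x7f blk=7 s=1: VC-HIT | VC [9, 3]
  [10] addr=0x91 blk=9 s=1: VC-HIT | VC [7, 3]
  [11] addr=0x3a blk=3 s=1: VC-HIT | VC [7, 9]
  [12] addr=0x39 blk=3 s=1: L1-HIT | VC [7, 9]
  [13] addr=0x7d blk=7 s=1: VC-HIT | VC [3, 9]
  [14] addr=0x9f blk=9 s=1: VC-HIT | VC [3, 7]
  [15] addr=0x9f blk=9 s=1: L1-HIT | VC [3, 7]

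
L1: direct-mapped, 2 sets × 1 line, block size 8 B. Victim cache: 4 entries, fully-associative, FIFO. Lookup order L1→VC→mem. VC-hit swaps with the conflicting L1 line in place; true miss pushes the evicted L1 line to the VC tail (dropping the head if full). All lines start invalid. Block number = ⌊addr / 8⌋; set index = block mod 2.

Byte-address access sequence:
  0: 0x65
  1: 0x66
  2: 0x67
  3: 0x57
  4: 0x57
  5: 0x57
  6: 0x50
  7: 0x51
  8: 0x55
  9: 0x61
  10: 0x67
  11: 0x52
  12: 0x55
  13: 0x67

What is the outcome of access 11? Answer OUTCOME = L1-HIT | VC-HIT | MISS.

OUTCOME = VC-HIT

#0 0x65→b12/s0 MISS; vc=[]
#1 0x66→b12/s0 L1-HIT; vc=[]
#2 0x67→b12/s0 L1-HIT; vc=[]
#3 0x57→b10/s0 MISS; vc=[12]
#4 0x57→b10/s0 L1-HIT; vc=[12]
#5 0x57→b10/s0 L1-HIT; vc=[12]
#6 0x50→b10/s0 L1-HIT; vc=[12]
#7 0x51→b10/s0 L1-HIT; vc=[12]
#8 0x55→b10/s0 L1-HIT; vc=[12]
#9 0x61→b12/s0 VC-HIT; vc=[10]
#10 0x67→b12/s0 L1-HIT; vc=[10]
#11 0x52→b10/s0 VC-HIT; vc=[12]
#12 0x55→b10/s0 L1-HIT; vc=[12]
#13 0x67→b12/s0 VC-HIT; vc=[10]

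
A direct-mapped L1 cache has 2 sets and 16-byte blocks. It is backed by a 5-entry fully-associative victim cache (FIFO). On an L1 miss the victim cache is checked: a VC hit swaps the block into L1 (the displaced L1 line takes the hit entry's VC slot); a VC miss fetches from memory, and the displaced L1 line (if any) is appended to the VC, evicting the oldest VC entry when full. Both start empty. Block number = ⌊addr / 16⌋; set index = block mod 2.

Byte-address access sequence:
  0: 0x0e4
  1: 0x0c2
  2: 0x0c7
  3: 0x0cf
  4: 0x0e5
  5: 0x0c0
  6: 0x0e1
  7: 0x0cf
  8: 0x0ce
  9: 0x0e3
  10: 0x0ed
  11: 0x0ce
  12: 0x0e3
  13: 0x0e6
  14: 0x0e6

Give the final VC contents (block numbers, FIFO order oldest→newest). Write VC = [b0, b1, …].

VC = [12]

  [0] addr=0xe4 blk=14 s=0: MISS | VC []
  [1] addr=0xc2 blk=12 s=0: MISS | VC [14]
  [2] addr=0xc7 blk=12 s=0: L1-HIT | VC [14]
  [3] addr=0xcf blk=12 s=0: L1-HIT | VC [14]
  [4] addr=0xe5 blk=14 s=0: VC-HIT | VC [12]
  [5] addr=0xc0 blk=12 s=0: VC-HIT | VC [14]
  [6] addr=0xe1 blk=14 s=0: VC-HIT | VC [12]
  [7] addr=0xcf blk=12 s=0: VC-HIT | VC [14]
  [8] addr=0xce blk=12 s=0: L1-HIT | VC [14]
  [9] addr=0xe3 blk=14 s=0: VC-HIT | VC [12]
  [10] addr=0xed blk=14 s=0: L1-HIT | VC [12]
  [11] addr=0xce blk=12 s=0: VC-HIT | VC [14]
  [12] addr=0xe3 blk=14 s=0: VC-HIT | VC [12]
  [13] addr=0xe6 blk=14 s=0: L1-HIT | VC [12]
  [14] addr=0xe6 blk=14 s=0: L1-HIT | VC [12]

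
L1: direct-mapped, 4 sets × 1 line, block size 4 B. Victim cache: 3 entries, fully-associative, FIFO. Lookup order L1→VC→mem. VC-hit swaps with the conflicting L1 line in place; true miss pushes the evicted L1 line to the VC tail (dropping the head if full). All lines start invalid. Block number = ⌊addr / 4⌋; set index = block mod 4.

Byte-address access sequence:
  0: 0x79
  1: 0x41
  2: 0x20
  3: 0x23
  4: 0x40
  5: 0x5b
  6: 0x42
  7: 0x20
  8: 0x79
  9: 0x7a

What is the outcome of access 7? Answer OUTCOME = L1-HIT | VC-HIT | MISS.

0: 0x79 (blk 30, set 2) → MISS  vc=[]
1: 0x41 (blk 16, set 0) → MISS  vc=[]
2: 0x20 (blk 8, set 0) → MISS  vc=[16]
3: 0x23 (blk 8, set 0) → L1-HIT  vc=[16]
4: 0x40 (blk 16, set 0) → VC-HIT  vc=[8]
5: 0x5b (blk 22, set 2) → MISS  vc=[8, 30]
6: 0x42 (blk 16, set 0) → L1-HIT  vc=[8, 30]
7: 0x20 (blk 8, set 0) → VC-HIT  vc=[16, 30]
8: 0x79 (blk 30, set 2) → VC-HIT  vc=[16, 22]
9: 0x7a (blk 30, set 2) → L1-HIT  vc=[16, 22]

OUTCOME = VC-HIT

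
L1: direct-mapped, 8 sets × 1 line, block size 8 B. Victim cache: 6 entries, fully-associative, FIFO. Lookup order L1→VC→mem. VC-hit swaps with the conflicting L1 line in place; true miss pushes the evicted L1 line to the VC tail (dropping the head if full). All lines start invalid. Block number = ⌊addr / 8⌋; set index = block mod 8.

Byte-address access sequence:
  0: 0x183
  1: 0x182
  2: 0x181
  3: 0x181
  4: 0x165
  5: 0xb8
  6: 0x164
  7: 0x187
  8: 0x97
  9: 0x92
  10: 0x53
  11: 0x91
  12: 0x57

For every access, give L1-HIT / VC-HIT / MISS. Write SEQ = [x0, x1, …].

  [0] addr=0x183 blk=48 s=0: MISS | VC []
  [1] addr=0x182 blk=48 s=0: L1-HIT | VC []
  [2] addr=0x181 blk=48 s=0: L1-HIT | VC []
  [3] addr=0x181 blk=48 s=0: L1-HIT | VC []
  [4] addr=0x165 blk=44 s=4: MISS | VC []
  [5] addr=0xb8 blk=23 s=7: MISS | VC []
  [6] addr=0x164 blk=44 s=4: L1-HIT | VC []
  [7] addr=0x187 blk=48 s=0: L1-HIT | VC []
  [8] addr=0x97 blk=18 s=2: MISS | VC []
  [9] addr=0x92 blk=18 s=2: L1-HIT | VC []
  [10] addr=0x53 blk=10 s=2: MISS | VC [18]
  [11] addr=0x91 blk=18 s=2: VC-HIT | VC [10]
  [12] addr=0x57 blk=10 s=2: VC-HIT | VC [18]

SEQ = [MISS, L1-HIT, L1-HIT, L1-HIT, MISS, MISS, L1-HIT, L1-HIT, MISS, L1-HIT, MISS, VC-HIT, VC-HIT]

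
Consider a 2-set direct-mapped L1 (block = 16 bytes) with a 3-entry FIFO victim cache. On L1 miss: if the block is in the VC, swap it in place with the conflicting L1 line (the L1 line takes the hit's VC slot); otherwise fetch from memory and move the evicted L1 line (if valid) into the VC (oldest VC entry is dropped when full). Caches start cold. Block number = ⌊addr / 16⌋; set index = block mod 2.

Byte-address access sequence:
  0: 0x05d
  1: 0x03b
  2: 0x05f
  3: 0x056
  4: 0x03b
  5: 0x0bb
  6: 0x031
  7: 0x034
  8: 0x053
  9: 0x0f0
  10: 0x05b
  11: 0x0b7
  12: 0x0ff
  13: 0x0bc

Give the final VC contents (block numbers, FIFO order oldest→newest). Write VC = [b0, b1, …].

  [0] addr=0x5d blk=5 s=1: MISS | VC []
  [1] addr=0x3b blk=3 s=1: MISS | VC [5]
  [2] addr=0x5f blk=5 s=1: VC-HIT | VC [3]
  [3] addr=0x56 blk=5 s=1: L1-HIT | VC [3]
  [4] addr=0x3b blk=3 s=1: VC-HIT | VC [5]
  [5] addr=0xbb blk=11 s=1: MISS | VC [5, 3]
  [6] addr=0x31 blk=3 s=1: VC-HIT | VC [5, 11]
  [7] addr=0x34 blk=3 s=1: L1-HIT | VC [5, 11]
  [8] addr=0x53 blk=5 s=1: VC-HIT | VC [3, 11]
  [9] addr=0xf0 blk=15 s=1: MISS | VC [3, 11, 5]
  [10] addr=0x5b blk=5 s=1: VC-HIT | VC [3, 11, 15]
  [11] addr=0xb7 blk=11 s=1: VC-HIT | VC [3, 5, 15]
  [12] addr=0xff blk=15 s=1: VC-HIT | VC [3, 5, 11]
  [13] addr=0xbc blk=11 s=1: VC-HIT | VC [3, 5, 15]

VC = [3, 5, 15]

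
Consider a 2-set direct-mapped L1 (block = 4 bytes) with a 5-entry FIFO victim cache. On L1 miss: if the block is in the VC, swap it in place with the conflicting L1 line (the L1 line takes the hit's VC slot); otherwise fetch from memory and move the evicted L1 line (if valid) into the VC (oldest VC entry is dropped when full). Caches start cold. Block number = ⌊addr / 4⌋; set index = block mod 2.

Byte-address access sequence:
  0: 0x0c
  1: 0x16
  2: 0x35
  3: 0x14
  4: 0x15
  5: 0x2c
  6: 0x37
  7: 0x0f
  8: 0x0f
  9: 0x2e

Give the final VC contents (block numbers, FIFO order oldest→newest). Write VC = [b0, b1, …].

  [0] addr=0xc blk=3 s=1: MISS | VC []
  [1] addr=0x16 blk=5 s=1: MISS | VC [3]
  [2] addr=0x35 blk=13 s=1: MISS | VC [3, 5]
  [3] addr=0x14 blk=5 s=1: VC-HIT | VC [3, 13]
  [4] addr=0x15 blk=5 s=1: L1-HIT | VC [3, 13]
  [5] addr=0x2c blk=11 s=1: MISS | VC [3, 13, 5]
  [6] addr=0x37 blk=13 s=1: VC-HIT | VC [3, 11, 5]
  [7] addr=0xf blk=3 s=1: VC-HIT | VC [13, 11, 5]
  [8] addr=0xf blk=3 s=1: L1-HIT | VC [13, 11, 5]
  [9] addr=0x2e blk=11 s=1: VC-HIT | VC [13, 3, 5]

VC = [13, 3, 5]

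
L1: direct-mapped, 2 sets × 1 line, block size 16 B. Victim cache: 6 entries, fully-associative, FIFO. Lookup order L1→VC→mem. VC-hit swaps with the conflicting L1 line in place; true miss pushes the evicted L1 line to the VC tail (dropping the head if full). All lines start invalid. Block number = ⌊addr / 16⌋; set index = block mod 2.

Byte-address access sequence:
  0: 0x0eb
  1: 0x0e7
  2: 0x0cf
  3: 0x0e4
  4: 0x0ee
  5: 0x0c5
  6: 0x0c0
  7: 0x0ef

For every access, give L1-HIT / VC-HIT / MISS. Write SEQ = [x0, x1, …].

0: 0xeb (blk 14, set 0) → MISS  vc=[]
1: 0xe7 (blk 14, set 0) → L1-HIT  vc=[]
2: 0xcf (blk 12, set 0) → MISS  vc=[14]
3: 0xe4 (blk 14, set 0) → VC-HIT  vc=[12]
4: 0xee (blk 14, set 0) → L1-HIT  vc=[12]
5: 0xc5 (blk 12, set 0) → VC-HIT  vc=[14]
6: 0xc0 (blk 12, set 0) → L1-HIT  vc=[14]
7: 0xef (blk 14, set 0) → VC-HIT  vc=[12]

SEQ = [MISS, L1-HIT, MISS, VC-HIT, L1-HIT, VC-HIT, L1-HIT, VC-HIT]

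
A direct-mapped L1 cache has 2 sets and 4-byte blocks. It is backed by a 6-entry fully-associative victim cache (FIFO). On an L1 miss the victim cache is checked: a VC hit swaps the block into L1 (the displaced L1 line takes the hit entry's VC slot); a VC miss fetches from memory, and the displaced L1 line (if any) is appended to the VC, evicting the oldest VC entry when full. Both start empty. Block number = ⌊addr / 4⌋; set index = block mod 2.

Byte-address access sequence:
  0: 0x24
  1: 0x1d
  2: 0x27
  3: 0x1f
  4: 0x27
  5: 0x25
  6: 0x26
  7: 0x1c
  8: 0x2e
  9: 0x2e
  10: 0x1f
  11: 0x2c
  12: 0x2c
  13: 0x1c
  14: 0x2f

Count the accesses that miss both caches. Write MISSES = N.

MISSES = 3

#0 0x24→b9/s1 MISS; vc=[]
#1 0x1d→b7/s1 MISS; vc=[9]
#2 0x27→b9/s1 VC-HIT; vc=[7]
#3 0x1f→b7/s1 VC-HIT; vc=[9]
#4 0x27→b9/s1 VC-HIT; vc=[7]
#5 0x25→b9/s1 L1-HIT; vc=[7]
#6 0x26→b9/s1 L1-HIT; vc=[7]
#7 0x1c→b7/s1 VC-HIT; vc=[9]
#8 0x2e→b11/s1 MISS; vc=[9,7]
#9 0x2e→b11/s1 L1-HIT; vc=[9,7]
#10 0x1f→b7/s1 VC-HIT; vc=[9,11]
#11 0x2c→b11/s1 VC-HIT; vc=[9,7]
#12 0x2c→b11/s1 L1-HIT; vc=[9,7]
#13 0x1c→b7/s1 VC-HIT; vc=[9,11]
#14 0x2f→b11/s1 VC-HIT; vc=[9,7]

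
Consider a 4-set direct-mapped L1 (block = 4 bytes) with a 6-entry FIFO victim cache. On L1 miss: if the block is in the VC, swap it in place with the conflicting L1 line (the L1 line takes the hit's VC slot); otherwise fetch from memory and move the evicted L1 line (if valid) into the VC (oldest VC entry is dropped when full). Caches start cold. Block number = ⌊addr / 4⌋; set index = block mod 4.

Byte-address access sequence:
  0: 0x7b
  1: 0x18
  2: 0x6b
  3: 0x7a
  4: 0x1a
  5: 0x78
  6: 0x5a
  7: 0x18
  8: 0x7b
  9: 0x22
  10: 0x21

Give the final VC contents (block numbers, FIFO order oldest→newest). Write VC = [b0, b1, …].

0: 0x7b (blk 30, set 2) → MISS  vc=[]
1: 0x18 (blk 6, set 2) → MISS  vc=[30]
2: 0x6b (blk 26, set 2) → MISS  vc=[30, 6]
3: 0x7a (blk 30, set 2) → VC-HIT  vc=[26, 6]
4: 0x1a (blk 6, set 2) → VC-HIT  vc=[26, 30]
5: 0x78 (blk 30, set 2) → VC-HIT  vc=[26, 6]
6: 0x5a (blk 22, set 2) → MISS  vc=[26, 6, 30]
7: 0x18 (blk 6, set 2) → VC-HIT  vc=[26, 22, 30]
8: 0x7b (blk 30, set 2) → VC-HIT  vc=[26, 22, 6]
9: 0x22 (blk 8, set 0) → MISS  vc=[26, 22, 6]
10: 0x21 (blk 8, set 0) → L1-HIT  vc=[26, 22, 6]

VC = [26, 22, 6]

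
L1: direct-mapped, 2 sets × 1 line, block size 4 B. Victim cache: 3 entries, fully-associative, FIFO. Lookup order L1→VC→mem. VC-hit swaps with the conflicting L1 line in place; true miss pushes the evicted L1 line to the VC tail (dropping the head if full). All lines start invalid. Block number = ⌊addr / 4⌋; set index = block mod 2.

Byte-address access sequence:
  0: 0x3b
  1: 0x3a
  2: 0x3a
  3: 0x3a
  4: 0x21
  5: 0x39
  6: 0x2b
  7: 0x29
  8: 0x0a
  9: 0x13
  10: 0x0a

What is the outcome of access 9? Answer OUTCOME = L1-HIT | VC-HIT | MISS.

  [0] addr=0x3b blk=14 s=0: MISS | VC []
  [1] addr=0x3a blk=14 s=0: L1-HIT | VC []
  [2] addr=0x3a blk=14 s=0: L1-HIT | VC []
  [3] addr=0x3a blk=14 s=0: L1-HIT | VC []
  [4] addr=0x21 blk=8 s=0: MISS | VC [14]
  [5] addr=0x39 blk=14 s=0: VC-HIT | VC [8]
  [6] addr=0x2b blk=10 s=0: MISS | VC [8, 14]
  [7] addr=0x29 blk=10 s=0: L1-HIT | VC [8, 14]
  [8] addr=0xa blk=2 s=0: MISS | VC [8, 14, 10]
  [9] addr=0x13 blk=4 s=0: MISS | VC [14, 10, 2]
  [10] addr=0xa blk=2 s=0: VC-HIT | VC [14, 10, 4]

OUTCOME = MISS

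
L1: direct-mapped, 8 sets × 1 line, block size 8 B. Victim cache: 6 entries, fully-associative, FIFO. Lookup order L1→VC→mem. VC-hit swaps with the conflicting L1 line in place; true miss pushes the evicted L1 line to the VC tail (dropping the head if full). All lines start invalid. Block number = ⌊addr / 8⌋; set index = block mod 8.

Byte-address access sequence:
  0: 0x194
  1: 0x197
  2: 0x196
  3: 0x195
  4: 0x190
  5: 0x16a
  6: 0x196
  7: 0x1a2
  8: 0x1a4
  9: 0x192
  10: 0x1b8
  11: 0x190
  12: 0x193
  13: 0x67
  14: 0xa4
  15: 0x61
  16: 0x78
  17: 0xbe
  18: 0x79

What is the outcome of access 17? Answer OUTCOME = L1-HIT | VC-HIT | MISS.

0: 0x194 (blk 50, set 2) → MISS  vc=[]
1: 0x197 (blk 50, set 2) → L1-HIT  vc=[]
2: 0x196 (blk 50, set 2) → L1-HIT  vc=[]
3: 0x195 (blk 50, set 2) → L1-HIT  vc=[]
4: 0x190 (blk 50, set 2) → L1-HIT  vc=[]
5: 0x16a (blk 45, set 5) → MISS  vc=[]
6: 0x196 (blk 50, set 2) → L1-HIT  vc=[]
7: 0x1a2 (blk 52, set 4) → MISS  vc=[]
8: 0x1a4 (blk 52, set 4) → L1-HIT  vc=[]
9: 0x192 (blk 50, set 2) → L1-HIT  vc=[]
10: 0x1b8 (blk 55, set 7) → MISS  vc=[]
11: 0x190 (blk 50, set 2) → L1-HIT  vc=[]
12: 0x193 (blk 50, set 2) → L1-HIT  vc=[]
13: 0x67 (blk 12, set 4) → MISS  vc=[52]
14: 0xa4 (blk 20, set 4) → MISS  vc=[52, 12]
15: 0x61 (blk 12, set 4) → VC-HIT  vc=[52, 20]
16: 0x78 (blk 15, set 7) → MISS  vc=[52, 20, 55]
17: 0xbe (blk 23, set 7) → MISS  vc=[52, 20, 55, 15]
18: 0x79 (blk 15, set 7) → VC-HIT  vc=[52, 20, 55, 23]

OUTCOME = MISS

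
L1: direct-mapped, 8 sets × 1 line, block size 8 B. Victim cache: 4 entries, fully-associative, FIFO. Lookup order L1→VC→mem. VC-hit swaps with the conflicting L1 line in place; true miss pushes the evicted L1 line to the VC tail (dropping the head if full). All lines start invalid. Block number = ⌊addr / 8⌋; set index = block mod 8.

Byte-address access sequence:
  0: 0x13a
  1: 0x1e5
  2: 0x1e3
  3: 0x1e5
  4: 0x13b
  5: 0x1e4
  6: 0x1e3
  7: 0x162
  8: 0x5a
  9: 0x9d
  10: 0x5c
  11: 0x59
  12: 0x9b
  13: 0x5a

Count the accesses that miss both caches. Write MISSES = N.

  [0] addr=0x13a blk=39 s=7: MISS | VC []
  [1] addr=0x1e5 blk=60 s=4: MISS | VC []
  [2] addr=0x1e3 blk=60 s=4: L1-HIT | VC []
  [3] addr=0x1e5 blk=60 s=4: L1-HIT | VC []
  [4] addr=0x13b blk=39 s=7: L1-HIT | VC []
  [5] addr=0x1e4 blk=60 s=4: L1-HIT | VC []
  [6] addr=0x1e3 blk=60 s=4: L1-HIT | VC []
  [7] addr=0x162 blk=44 s=4: MISS | VC [60]
  [8] addr=0x5a blk=11 s=3: MISS | VC [60]
  [9] addr=0x9d blk=19 s=3: MISS | VC [60, 11]
  [10] addr=0x5c blk=11 s=3: VC-HIT | VC [60, 19]
  [11] addr=0x59 blk=11 s=3: L1-HIT | VC [60, 19]
  [12] addr=0x9b blk=19 s=3: VC-HIT | VC [60, 11]
  [13] addr=0x5a blk=11 s=3: VC-HIT | VC [60, 19]

MISSES = 5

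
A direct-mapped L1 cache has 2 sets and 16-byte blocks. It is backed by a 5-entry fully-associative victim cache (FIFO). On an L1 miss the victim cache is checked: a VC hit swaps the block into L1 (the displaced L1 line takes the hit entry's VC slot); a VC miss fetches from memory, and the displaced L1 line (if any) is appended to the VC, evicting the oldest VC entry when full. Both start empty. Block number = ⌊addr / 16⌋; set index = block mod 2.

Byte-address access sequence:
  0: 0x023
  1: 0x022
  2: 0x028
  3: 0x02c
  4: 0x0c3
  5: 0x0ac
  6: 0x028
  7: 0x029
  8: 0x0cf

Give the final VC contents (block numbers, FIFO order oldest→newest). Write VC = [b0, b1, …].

0: 0x23 (blk 2, set 0) → MISS  vc=[]
1: 0x22 (blk 2, set 0) → L1-HIT  vc=[]
2: 0x28 (blk 2, set 0) → L1-HIT  vc=[]
3: 0x2c (blk 2, set 0) → L1-HIT  vc=[]
4: 0xc3 (blk 12, set 0) → MISS  vc=[2]
5: 0xac (blk 10, set 0) → MISS  vc=[2, 12]
6: 0x28 (blk 2, set 0) → VC-HIT  vc=[10, 12]
7: 0x29 (blk 2, set 0) → L1-HIT  vc=[10, 12]
8: 0xcf (blk 12, set 0) → VC-HIT  vc=[10, 2]

VC = [10, 2]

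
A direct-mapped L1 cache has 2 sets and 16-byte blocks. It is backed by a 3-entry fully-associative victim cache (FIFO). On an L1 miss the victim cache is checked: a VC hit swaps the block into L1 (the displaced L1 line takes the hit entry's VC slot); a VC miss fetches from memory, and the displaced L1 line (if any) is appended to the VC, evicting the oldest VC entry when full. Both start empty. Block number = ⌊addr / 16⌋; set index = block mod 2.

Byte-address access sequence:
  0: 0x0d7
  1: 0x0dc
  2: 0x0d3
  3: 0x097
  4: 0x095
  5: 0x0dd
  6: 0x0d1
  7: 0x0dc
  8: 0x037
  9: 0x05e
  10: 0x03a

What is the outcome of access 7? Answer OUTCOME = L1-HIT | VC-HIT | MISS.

0: 0xd7 (blk 13, set 1) → MISS  vc=[]
1: 0xdc (blk 13, set 1) → L1-HIT  vc=[]
2: 0xd3 (blk 13, set 1) → L1-HIT  vc=[]
3: 0x97 (blk 9, set 1) → MISS  vc=[13]
4: 0x95 (blk 9, set 1) → L1-HIT  vc=[13]
5: 0xdd (blk 13, set 1) → VC-HIT  vc=[9]
6: 0xd1 (blk 13, set 1) → L1-HIT  vc=[9]
7: 0xdc (blk 13, set 1) → L1-HIT  vc=[9]
8: 0x37 (blk 3, set 1) → MISS  vc=[9, 13]
9: 0x5e (blk 5, set 1) → MISS  vc=[9, 13, 3]
10: 0x3a (blk 3, set 1) → VC-HIT  vc=[9, 13, 5]

OUTCOME = L1-HIT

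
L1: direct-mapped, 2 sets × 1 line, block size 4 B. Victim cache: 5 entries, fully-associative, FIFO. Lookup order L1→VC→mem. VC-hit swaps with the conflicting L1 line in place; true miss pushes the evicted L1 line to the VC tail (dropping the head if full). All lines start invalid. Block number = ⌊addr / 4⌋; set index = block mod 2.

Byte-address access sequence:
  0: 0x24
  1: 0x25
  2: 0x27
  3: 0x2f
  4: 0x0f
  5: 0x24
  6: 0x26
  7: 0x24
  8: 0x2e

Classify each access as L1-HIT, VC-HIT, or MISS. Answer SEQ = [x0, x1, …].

SEQ = [MISS, L1-HIT, L1-HIT, MISS, MISS, VC-HIT, L1-HIT, L1-HIT, VC-HIT]

#0 0x24→b9/s1 MISS; vc=[]
#1 0x25→b9/s1 L1-HIT; vc=[]
#2 0x27→b9/s1 L1-HIT; vc=[]
#3 0x2f→b11/s1 MISS; vc=[9]
#4 0xf→b3/s1 MISS; vc=[9,11]
#5 0x24→b9/s1 VC-HIT; vc=[3,11]
#6 0x26→b9/s1 L1-HIT; vc=[3,11]
#7 0x24→b9/s1 L1-HIT; vc=[3,11]
#8 0x2e→b11/s1 VC-HIT; vc=[3,9]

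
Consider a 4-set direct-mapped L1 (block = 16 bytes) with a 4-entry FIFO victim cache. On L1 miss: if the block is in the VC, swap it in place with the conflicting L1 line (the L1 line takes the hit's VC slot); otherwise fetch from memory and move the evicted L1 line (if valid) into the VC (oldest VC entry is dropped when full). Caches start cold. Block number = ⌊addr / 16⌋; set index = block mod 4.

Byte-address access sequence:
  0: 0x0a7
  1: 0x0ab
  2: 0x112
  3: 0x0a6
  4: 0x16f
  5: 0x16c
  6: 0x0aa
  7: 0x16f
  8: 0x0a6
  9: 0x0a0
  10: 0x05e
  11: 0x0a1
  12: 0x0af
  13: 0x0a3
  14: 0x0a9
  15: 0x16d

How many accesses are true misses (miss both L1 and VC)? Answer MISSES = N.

MISSES = 4

#0 0xa7→b10/s2 MISS; vc=[]
#1 0xab→b10/s2 L1-HIT; vc=[]
#2 0x112→b17/s1 MISS; vc=[]
#3 0xa6→b10/s2 L1-HIT; vc=[]
#4 0x16f→b22/s2 MISS; vc=[10]
#5 0x16c→b22/s2 L1-HIT; vc=[10]
#6 0xaa→b10/s2 VC-HIT; vc=[22]
#7 0x16f→b22/s2 VC-HIT; vc=[10]
#8 0xa6→b10/s2 VC-HIT; vc=[22]
#9 0xa0→b10/s2 L1-HIT; vc=[22]
#10 0x5e→b5/s1 MISS; vc=[22,17]
#11 0xa1→b10/s2 L1-HIT; vc=[22,17]
#12 0xaf→b10/s2 L1-HIT; vc=[22,17]
#13 0xa3→b10/s2 L1-HIT; vc=[22,17]
#14 0xa9→b10/s2 L1-HIT; vc=[22,17]
#15 0x16d→b22/s2 VC-HIT; vc=[10,17]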